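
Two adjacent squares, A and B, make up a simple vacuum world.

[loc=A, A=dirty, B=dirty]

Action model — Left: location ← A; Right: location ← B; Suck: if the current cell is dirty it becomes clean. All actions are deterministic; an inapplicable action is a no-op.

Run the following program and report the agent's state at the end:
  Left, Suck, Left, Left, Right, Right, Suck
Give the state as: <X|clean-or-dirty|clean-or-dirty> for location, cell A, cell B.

Left (#1): <A|dirty|dirty>
Suck (#2): <A|clean|dirty>
Left (#3): <A|clean|dirty>
Left (#4): <A|clean|dirty>
Right (#5): <B|clean|dirty>
Right (#6): <B|clean|dirty>
Suck (#7): <B|clean|clean>

<B|clean|clean>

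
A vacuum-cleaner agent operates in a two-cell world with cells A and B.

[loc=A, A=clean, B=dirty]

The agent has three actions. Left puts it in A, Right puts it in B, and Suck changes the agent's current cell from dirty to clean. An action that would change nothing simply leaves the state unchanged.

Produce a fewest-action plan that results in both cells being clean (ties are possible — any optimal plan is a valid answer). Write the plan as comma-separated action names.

Right, Suck

1) do Right; now (B; A:clean, B:dirty)
2) do Suck; now (B; A:clean, B:clean)
min 2: go B then Suck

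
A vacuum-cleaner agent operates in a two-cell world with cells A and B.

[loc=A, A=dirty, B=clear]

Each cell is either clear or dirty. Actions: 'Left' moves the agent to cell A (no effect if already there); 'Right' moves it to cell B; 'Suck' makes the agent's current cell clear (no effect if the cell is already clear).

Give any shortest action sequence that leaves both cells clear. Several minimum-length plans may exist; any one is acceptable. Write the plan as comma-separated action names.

Suck

t=1 Suck ⇒ in A — A clear, B clear
min 1: A is dirty, one Suck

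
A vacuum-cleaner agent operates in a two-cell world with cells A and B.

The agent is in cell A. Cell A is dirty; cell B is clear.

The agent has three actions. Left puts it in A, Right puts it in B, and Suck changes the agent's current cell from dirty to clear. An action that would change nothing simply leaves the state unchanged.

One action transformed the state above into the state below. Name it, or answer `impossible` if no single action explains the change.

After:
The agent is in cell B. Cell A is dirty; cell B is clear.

Right

try  Left: in A — A dirty, B clear
try Right: in B — A dirty, B clear  ← match
try  Suck: in A — A clear, B clear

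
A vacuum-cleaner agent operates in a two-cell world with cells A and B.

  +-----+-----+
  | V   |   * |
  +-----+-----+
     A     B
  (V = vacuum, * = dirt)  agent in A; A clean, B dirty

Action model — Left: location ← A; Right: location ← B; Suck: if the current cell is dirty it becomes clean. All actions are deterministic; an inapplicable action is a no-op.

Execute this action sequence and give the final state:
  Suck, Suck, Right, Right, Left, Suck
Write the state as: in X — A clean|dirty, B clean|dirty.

in A — A clean, B dirty

t=1 Suck ⇒ in A — A clean, B dirty
t=2 Suck ⇒ in A — A clean, B dirty
t=3 Right ⇒ in B — A clean, B dirty
t=4 Right ⇒ in B — A clean, B dirty
t=5 Left ⇒ in A — A clean, B dirty
t=6 Suck ⇒ in A — A clean, B dirty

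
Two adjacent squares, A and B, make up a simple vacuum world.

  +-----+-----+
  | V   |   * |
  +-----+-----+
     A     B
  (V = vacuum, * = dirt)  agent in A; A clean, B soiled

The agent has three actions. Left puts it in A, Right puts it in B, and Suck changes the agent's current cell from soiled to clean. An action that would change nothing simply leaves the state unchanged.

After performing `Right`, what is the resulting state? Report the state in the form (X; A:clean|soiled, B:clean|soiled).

start: (A; A:clean, B:soiled)
step 1/1 (Right): (B; A:clean, B:soiled)

(B; A:clean, B:soiled)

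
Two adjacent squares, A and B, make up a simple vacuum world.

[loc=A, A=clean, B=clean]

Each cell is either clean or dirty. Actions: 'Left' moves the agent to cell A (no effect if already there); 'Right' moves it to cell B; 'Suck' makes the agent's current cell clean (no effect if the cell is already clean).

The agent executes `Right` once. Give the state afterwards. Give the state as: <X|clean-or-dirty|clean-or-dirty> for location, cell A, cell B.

<B|clean|clean>

start: <A|clean|clean>
1. Right → <B|clean|clean>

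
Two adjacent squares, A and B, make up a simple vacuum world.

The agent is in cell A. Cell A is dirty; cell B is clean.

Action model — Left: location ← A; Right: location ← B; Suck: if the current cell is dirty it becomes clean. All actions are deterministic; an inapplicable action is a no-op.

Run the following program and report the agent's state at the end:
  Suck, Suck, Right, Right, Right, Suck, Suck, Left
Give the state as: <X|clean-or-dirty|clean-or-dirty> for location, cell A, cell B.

1. Suck → <A|clean|clean>
2. Suck → <A|clean|clean>
3. Right → <B|clean|clean>
4. Right → <B|clean|clean>
5. Right → <B|clean|clean>
6. Suck → <B|clean|clean>
7. Suck → <B|clean|clean>
8. Left → <A|clean|clean>

<A|clean|clean>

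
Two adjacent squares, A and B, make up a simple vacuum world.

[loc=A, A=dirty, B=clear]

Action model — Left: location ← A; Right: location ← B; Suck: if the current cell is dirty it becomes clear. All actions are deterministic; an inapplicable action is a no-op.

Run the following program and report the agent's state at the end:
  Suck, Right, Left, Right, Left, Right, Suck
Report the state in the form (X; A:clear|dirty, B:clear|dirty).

1. Suck → (A; A:clear, B:clear)
2. Right → (B; A:clear, B:clear)
3. Left → (A; A:clear, B:clear)
4. Right → (B; A:clear, B:clear)
5. Left → (A; A:clear, B:clear)
6. Right → (B; A:clear, B:clear)
7. Suck → (B; A:clear, B:clear)

(B; A:clear, B:clear)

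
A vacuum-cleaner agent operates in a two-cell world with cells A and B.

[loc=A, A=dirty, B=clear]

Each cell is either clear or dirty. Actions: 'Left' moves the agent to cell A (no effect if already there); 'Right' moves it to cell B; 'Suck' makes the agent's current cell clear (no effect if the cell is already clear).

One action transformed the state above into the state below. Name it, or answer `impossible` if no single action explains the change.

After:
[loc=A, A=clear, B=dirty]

try  Left: in A — A dirty, B clear
try Right: in B — A dirty, B clear
try  Suck: in A — A clear, B clear
no single action produces the after-state

impossible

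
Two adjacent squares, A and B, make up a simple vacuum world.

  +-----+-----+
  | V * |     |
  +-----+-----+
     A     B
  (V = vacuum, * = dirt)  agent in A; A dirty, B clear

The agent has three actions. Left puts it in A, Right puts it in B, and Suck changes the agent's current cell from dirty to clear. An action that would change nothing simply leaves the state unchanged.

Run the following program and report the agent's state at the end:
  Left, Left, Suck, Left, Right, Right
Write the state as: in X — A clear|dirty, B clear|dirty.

Left (#1): in A — A dirty, B clear
Left (#2): in A — A dirty, B clear
Suck (#3): in A — A clear, B clear
Left (#4): in A — A clear, B clear
Right (#5): in B — A clear, B clear
Right (#6): in B — A clear, B clear

in B — A clear, B clear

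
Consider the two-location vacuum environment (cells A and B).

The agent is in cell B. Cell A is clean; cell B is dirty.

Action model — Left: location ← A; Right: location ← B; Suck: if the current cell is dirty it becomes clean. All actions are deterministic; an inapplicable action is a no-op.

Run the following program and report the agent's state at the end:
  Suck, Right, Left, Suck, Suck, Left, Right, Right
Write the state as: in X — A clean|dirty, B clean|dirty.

in B — A clean, B clean

1. Suck → in B — A clean, B clean
2. Right → in B — A clean, B clean
3. Left → in A — A clean, B clean
4. Suck → in A — A clean, B clean
5. Suck → in A — A clean, B clean
6. Left → in A — A clean, B clean
7. Right → in B — A clean, B clean
8. Right → in B — A clean, B clean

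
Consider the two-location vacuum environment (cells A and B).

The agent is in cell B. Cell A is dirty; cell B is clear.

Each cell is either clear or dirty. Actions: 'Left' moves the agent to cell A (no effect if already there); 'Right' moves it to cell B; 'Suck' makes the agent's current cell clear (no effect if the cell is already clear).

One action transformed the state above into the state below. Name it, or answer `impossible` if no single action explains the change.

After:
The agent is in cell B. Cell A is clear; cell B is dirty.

try  Left: (A; A:dirty, B:clear)
try Right: (B; A:dirty, B:clear)
try  Suck: (B; A:dirty, B:clear)
no single action produces the after-state

impossible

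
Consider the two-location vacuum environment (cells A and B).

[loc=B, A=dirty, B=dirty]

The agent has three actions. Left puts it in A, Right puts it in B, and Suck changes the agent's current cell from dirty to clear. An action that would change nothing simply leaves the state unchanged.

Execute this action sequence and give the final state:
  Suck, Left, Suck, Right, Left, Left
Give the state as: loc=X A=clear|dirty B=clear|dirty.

loc=A A=clear B=clear

t=1 Suck ⇒ loc=B A=dirty B=clear
t=2 Left ⇒ loc=A A=dirty B=clear
t=3 Suck ⇒ loc=A A=clear B=clear
t=4 Right ⇒ loc=B A=clear B=clear
t=5 Left ⇒ loc=A A=clear B=clear
t=6 Left ⇒ loc=A A=clear B=clear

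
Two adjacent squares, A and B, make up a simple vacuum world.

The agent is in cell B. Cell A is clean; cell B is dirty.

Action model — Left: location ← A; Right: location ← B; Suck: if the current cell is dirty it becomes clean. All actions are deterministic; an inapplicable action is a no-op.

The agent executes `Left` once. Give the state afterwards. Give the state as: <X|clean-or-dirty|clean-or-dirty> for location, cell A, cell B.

start: <B|clean|dirty>
[1] after Left: <A|clean|dirty>

<A|clean|dirty>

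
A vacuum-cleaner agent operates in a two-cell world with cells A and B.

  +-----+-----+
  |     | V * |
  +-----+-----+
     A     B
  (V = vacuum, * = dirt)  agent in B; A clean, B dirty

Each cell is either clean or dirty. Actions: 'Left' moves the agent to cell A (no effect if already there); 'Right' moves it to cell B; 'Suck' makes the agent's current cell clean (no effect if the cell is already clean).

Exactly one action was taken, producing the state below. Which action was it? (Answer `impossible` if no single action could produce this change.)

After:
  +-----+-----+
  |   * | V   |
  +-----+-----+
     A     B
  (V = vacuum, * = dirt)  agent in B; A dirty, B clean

try  Left: in A — A clean, B dirty
try Right: in B — A clean, B dirty
try  Suck: in B — A clean, B clean
no single action produces the after-state

impossible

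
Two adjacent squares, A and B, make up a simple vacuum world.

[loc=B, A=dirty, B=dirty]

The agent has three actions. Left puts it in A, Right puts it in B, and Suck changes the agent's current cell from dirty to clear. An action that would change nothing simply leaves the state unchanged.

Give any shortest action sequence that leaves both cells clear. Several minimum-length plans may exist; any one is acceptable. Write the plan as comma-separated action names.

Suck, Left, Suck

[1] after Suck: in B — A dirty, B clear
[2] after Left: in A — A dirty, B clear
[3] after Suck: in A — A clear, B clear
min 3: Suck B + move + Suck A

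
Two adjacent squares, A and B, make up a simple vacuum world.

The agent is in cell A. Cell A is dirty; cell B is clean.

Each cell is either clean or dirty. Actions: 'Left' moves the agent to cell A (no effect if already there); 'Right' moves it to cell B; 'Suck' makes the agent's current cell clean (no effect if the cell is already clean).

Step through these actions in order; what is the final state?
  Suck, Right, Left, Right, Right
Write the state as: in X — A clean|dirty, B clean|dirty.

in B — A clean, B clean

1) do Suck; now in A — A clean, B clean
2) do Right; now in B — A clean, B clean
3) do Left; now in A — A clean, B clean
4) do Right; now in B — A clean, B clean
5) do Right; now in B — A clean, B clean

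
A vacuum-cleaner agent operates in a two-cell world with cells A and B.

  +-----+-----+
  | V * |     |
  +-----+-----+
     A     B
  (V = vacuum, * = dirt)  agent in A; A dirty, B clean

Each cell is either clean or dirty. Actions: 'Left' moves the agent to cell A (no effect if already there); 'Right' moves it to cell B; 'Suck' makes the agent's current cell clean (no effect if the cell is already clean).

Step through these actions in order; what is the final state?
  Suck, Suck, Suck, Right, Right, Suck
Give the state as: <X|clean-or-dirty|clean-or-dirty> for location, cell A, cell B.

[1] after Suck: <A|clean|clean>
[2] after Suck: <A|clean|clean>
[3] after Suck: <A|clean|clean>
[4] after Right: <B|clean|clean>
[5] after Right: <B|clean|clean>
[6] after Suck: <B|clean|clean>

<B|clean|clean>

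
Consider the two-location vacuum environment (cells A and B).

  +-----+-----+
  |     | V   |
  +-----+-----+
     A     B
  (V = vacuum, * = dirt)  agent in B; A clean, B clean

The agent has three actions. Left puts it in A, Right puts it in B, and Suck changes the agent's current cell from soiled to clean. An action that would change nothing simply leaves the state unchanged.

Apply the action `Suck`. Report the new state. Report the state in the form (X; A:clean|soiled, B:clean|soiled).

start: (B; A:clean, B:clean)
[1] after Suck: (B; A:clean, B:clean)

(B; A:clean, B:clean)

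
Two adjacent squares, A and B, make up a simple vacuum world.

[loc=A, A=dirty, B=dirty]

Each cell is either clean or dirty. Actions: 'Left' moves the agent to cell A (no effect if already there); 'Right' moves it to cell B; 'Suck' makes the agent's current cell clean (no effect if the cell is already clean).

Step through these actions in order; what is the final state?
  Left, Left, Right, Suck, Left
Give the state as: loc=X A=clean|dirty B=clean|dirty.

1. Left → loc=A A=dirty B=dirty
2. Left → loc=A A=dirty B=dirty
3. Right → loc=B A=dirty B=dirty
4. Suck → loc=B A=dirty B=clean
5. Left → loc=A A=dirty B=clean

loc=A A=dirty B=clean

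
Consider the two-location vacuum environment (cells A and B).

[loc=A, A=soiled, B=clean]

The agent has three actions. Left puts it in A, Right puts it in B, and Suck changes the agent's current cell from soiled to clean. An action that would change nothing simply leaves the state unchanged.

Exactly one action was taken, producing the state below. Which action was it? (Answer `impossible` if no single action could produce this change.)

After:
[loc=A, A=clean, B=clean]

try  Left: in A — A soiled, B clean
try Right: in B — A soiled, B clean
try  Suck: in A — A clean, B clean  ← match

Suck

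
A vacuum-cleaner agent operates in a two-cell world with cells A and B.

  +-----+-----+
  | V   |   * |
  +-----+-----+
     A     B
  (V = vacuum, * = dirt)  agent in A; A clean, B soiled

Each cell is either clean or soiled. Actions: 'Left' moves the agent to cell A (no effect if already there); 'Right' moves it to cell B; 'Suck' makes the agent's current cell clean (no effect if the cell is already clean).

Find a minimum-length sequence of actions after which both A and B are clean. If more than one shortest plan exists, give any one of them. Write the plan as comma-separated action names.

Right, Suck

1. Right → in B — A clean, B soiled
2. Suck → in B — A clean, B clean
min 2: go B then Suck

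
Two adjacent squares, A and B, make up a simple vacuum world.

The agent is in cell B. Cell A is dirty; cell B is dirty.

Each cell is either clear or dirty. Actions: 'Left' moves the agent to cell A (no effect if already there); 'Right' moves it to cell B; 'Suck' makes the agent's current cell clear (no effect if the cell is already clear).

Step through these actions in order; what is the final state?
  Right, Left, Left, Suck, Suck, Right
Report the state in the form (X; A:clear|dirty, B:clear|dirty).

(B; A:clear, B:dirty)

[1] after Right: (B; A:dirty, B:dirty)
[2] after Left: (A; A:dirty, B:dirty)
[3] after Left: (A; A:dirty, B:dirty)
[4] after Suck: (A; A:clear, B:dirty)
[5] after Suck: (A; A:clear, B:dirty)
[6] after Right: (B; A:clear, B:dirty)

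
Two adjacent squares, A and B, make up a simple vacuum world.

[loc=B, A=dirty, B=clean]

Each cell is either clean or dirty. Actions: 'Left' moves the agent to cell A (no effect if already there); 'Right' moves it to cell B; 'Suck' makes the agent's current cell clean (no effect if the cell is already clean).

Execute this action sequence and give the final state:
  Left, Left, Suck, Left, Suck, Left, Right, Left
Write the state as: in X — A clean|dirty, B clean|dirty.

1. Left → in A — A dirty, B clean
2. Left → in A — A dirty, B clean
3. Suck → in A — A clean, B clean
4. Left → in A — A clean, B clean
5. Suck → in A — A clean, B clean
6. Left → in A — A clean, B clean
7. Right → in B — A clean, B clean
8. Left → in A — A clean, B clean

in A — A clean, B clean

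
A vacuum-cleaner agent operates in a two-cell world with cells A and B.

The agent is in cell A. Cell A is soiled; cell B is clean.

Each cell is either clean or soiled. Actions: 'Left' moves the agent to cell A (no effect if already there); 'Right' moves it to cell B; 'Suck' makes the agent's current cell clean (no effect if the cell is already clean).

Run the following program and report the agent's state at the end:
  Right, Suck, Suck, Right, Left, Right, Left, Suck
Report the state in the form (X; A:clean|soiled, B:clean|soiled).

step 1/8 (Right): (B; A:soiled, B:clean)
step 2/8 (Suck): (B; A:soiled, B:clean)
step 3/8 (Suck): (B; A:soiled, B:clean)
step 4/8 (Right): (B; A:soiled, B:clean)
step 5/8 (Left): (A; A:soiled, B:clean)
step 6/8 (Right): (B; A:soiled, B:clean)
step 7/8 (Left): (A; A:soiled, B:clean)
step 8/8 (Suck): (A; A:clean, B:clean)

(A; A:clean, B:clean)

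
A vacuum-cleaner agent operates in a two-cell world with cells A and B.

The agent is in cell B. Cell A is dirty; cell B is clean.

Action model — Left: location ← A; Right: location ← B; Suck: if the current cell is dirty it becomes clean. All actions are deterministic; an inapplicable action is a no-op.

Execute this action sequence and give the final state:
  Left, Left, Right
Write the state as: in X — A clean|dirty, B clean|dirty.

Left (#1): in A — A dirty, B clean
Left (#2): in A — A dirty, B clean
Right (#3): in B — A dirty, B clean

in B — A dirty, B clean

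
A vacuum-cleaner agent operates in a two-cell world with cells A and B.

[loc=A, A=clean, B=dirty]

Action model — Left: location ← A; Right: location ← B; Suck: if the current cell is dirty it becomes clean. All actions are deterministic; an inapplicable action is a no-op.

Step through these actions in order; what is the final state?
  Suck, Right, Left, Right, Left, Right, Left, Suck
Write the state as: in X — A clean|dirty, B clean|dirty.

in A — A clean, B dirty

[1] after Suck: in A — A clean, B dirty
[2] after Right: in B — A clean, B dirty
[3] after Left: in A — A clean, B dirty
[4] after Right: in B — A clean, B dirty
[5] after Left: in A — A clean, B dirty
[6] after Right: in B — A clean, B dirty
[7] after Left: in A — A clean, B dirty
[8] after Suck: in A — A clean, B dirty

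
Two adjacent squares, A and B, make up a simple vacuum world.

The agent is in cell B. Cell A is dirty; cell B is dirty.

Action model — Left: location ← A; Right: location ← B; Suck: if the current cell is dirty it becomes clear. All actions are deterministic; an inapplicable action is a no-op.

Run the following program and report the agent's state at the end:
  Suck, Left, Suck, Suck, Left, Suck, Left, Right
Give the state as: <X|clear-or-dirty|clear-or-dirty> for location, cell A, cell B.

<B|clear|clear>

1) do Suck; now <B|dirty|clear>
2) do Left; now <A|dirty|clear>
3) do Suck; now <A|clear|clear>
4) do Suck; now <A|clear|clear>
5) do Left; now <A|clear|clear>
6) do Suck; now <A|clear|clear>
7) do Left; now <A|clear|clear>
8) do Right; now <B|clear|clear>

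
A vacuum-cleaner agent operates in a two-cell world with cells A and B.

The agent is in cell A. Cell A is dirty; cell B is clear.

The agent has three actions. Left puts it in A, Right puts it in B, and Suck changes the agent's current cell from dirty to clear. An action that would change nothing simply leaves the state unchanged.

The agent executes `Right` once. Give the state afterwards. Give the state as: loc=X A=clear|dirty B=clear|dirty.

start: loc=A A=dirty B=clear
1) do Right; now loc=B A=dirty B=clear

loc=B A=dirty B=clear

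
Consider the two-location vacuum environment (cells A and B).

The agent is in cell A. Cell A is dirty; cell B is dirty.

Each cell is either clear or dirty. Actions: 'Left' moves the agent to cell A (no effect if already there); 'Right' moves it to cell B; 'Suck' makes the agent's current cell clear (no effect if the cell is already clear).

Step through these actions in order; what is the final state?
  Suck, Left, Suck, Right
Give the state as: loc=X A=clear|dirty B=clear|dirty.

loc=B A=clear B=dirty

1. Suck → loc=A A=clear B=dirty
2. Left → loc=A A=clear B=dirty
3. Suck → loc=A A=clear B=dirty
4. Right → loc=B A=clear B=dirty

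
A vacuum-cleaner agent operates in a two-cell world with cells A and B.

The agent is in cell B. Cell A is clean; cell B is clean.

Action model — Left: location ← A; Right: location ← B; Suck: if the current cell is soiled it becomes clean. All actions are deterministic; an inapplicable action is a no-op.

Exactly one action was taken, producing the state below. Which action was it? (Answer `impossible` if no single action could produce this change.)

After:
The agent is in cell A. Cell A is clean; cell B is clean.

Left

try  Left: loc=A A=clean B=clean  ← match
try Right: loc=B A=clean B=clean
try  Suck: loc=B A=clean B=clean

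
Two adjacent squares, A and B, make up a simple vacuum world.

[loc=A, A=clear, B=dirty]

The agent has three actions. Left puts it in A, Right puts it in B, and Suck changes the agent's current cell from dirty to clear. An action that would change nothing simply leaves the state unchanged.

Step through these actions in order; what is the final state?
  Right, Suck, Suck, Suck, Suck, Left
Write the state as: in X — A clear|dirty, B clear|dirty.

in A — A clear, B clear

[1] after Right: in B — A clear, B dirty
[2] after Suck: in B — A clear, B clear
[3] after Suck: in B — A clear, B clear
[4] after Suck: in B — A clear, B clear
[5] after Suck: in B — A clear, B clear
[6] after Left: in A — A clear, B clear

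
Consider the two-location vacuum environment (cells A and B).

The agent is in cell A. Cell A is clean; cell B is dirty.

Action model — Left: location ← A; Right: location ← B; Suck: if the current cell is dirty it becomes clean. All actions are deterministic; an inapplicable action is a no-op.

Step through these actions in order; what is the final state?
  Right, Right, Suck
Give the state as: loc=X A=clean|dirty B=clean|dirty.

loc=B A=clean B=clean

step 1/3 (Right): loc=B A=clean B=dirty
step 2/3 (Right): loc=B A=clean B=dirty
step 3/3 (Suck): loc=B A=clean B=clean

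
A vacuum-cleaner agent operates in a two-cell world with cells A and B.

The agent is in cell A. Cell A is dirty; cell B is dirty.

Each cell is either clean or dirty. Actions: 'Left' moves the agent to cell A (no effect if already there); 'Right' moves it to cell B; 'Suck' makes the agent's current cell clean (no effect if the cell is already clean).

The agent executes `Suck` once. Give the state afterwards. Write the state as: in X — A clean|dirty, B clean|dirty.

in A — A clean, B dirty

start: in A — A dirty, B dirty
[1] after Suck: in A — A clean, B dirty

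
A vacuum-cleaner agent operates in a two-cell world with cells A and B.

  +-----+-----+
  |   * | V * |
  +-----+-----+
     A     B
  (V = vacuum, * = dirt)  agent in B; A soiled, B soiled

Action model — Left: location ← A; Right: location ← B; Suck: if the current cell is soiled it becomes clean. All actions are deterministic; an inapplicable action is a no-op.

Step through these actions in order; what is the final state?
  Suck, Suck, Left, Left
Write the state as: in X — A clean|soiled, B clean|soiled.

1) do Suck; now in B — A soiled, B clean
2) do Suck; now in B — A soiled, B clean
3) do Left; now in A — A soiled, B clean
4) do Left; now in A — A soiled, B clean

in A — A soiled, B clean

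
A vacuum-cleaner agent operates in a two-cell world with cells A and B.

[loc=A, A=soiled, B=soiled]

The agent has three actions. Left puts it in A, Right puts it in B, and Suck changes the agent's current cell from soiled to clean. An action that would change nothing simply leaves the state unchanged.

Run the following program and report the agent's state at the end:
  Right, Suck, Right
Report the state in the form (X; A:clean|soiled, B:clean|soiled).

(B; A:soiled, B:clean)

1) do Right; now (B; A:soiled, B:soiled)
2) do Suck; now (B; A:soiled, B:clean)
3) do Right; now (B; A:soiled, B:clean)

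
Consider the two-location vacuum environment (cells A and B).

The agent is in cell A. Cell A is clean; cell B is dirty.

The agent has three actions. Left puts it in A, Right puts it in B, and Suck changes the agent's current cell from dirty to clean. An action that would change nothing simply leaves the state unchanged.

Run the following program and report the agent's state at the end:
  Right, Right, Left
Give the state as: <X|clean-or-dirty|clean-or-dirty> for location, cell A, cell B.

<A|clean|dirty>

step 1/3 (Right): <B|clean|dirty>
step 2/3 (Right): <B|clean|dirty>
step 3/3 (Left): <A|clean|dirty>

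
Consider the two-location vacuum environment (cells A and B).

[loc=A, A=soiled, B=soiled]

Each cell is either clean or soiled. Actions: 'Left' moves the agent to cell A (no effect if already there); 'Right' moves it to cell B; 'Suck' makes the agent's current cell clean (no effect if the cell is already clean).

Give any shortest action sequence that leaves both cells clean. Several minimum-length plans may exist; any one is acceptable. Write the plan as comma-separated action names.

step 1/3 (Suck): in A — A clean, B soiled
step 2/3 (Right): in B — A clean, B soiled
step 3/3 (Suck): in B — A clean, B clean
min 3: Suck A + move + Suck B

Suck, Right, Suck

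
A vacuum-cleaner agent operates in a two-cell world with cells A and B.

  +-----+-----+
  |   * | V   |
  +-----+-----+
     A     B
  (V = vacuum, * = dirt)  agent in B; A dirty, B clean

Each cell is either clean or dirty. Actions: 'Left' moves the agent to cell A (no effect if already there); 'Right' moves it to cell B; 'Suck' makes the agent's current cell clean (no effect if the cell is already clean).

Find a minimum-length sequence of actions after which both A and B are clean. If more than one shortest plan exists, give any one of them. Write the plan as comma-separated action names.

Left (#1): loc=A A=dirty B=clean
Suck (#2): loc=A A=clean B=clean
min 2: go A then Suck

Left, Suck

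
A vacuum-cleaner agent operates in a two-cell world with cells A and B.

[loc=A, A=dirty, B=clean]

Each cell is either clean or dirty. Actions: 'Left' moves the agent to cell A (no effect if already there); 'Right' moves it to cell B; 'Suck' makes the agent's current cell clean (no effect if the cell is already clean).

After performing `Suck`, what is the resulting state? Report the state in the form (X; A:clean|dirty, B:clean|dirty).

(A; A:clean, B:clean)

start: (A; A:dirty, B:clean)
step 1/1 (Suck): (A; A:clean, B:clean)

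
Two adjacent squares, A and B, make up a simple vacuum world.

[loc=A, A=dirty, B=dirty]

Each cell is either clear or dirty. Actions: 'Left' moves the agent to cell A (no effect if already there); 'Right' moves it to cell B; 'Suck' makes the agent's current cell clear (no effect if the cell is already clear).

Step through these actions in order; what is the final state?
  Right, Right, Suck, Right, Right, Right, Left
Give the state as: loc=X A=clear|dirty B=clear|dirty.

loc=A A=dirty B=clear

1) do Right; now loc=B A=dirty B=dirty
2) do Right; now loc=B A=dirty B=dirty
3) do Suck; now loc=B A=dirty B=clear
4) do Right; now loc=B A=dirty B=clear
5) do Right; now loc=B A=dirty B=clear
6) do Right; now loc=B A=dirty B=clear
7) do Left; now loc=A A=dirty B=clear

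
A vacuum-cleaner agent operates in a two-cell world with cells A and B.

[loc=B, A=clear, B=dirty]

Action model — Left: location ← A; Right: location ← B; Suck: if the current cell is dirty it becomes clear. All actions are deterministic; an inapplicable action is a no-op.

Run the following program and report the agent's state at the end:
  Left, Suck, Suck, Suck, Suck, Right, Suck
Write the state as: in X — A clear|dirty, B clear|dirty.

in B — A clear, B clear

step 1/7 (Left): in A — A clear, B dirty
step 2/7 (Suck): in A — A clear, B dirty
step 3/7 (Suck): in A — A clear, B dirty
step 4/7 (Suck): in A — A clear, B dirty
step 5/7 (Suck): in A — A clear, B dirty
step 6/7 (Right): in B — A clear, B dirty
step 7/7 (Suck): in B — A clear, B clear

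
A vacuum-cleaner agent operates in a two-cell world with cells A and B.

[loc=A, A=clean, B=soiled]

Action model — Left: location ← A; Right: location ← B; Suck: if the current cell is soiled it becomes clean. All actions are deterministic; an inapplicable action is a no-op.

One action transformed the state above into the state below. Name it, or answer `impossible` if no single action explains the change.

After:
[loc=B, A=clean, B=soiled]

Right

try  Left: loc=A A=clean B=soiled
try Right: loc=B A=clean B=soiled  ← match
try  Suck: loc=A A=clean B=soiled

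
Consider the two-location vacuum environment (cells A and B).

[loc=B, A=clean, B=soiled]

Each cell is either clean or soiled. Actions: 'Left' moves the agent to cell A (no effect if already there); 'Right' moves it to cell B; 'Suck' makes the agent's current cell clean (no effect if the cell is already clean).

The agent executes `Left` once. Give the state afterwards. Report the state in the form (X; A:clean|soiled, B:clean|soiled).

start: (B; A:clean, B:soiled)
step 1/1 (Left): (A; A:clean, B:soiled)

(A; A:clean, B:soiled)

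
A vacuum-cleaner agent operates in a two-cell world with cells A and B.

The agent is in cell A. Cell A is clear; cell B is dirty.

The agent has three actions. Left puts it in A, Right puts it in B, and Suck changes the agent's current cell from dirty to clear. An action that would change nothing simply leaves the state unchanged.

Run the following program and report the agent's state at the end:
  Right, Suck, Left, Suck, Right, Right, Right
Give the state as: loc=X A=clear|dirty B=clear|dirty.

1. Right → loc=B A=clear B=dirty
2. Suck → loc=B A=clear B=clear
3. Left → loc=A A=clear B=clear
4. Suck → loc=A A=clear B=clear
5. Right → loc=B A=clear B=clear
6. Right → loc=B A=clear B=clear
7. Right → loc=B A=clear B=clear

loc=B A=clear B=clear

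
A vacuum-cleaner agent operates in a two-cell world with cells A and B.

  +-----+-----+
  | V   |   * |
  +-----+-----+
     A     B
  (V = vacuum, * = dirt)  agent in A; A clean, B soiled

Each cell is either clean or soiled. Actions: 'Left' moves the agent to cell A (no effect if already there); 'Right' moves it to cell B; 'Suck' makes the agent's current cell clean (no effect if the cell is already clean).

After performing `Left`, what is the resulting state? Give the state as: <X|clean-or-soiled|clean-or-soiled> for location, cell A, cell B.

<A|clean|soiled>

start: <A|clean|soiled>
Left (#1): <A|clean|soiled>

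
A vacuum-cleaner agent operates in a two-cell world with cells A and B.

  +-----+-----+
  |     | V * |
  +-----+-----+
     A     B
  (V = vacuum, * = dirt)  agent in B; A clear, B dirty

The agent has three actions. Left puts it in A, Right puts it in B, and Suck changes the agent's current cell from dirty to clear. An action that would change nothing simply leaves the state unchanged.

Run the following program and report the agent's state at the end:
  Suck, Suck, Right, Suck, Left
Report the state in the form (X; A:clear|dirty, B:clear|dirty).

(A; A:clear, B:clear)

Suck (#1): (B; A:clear, B:clear)
Suck (#2): (B; A:clear, B:clear)
Right (#3): (B; A:clear, B:clear)
Suck (#4): (B; A:clear, B:clear)
Left (#5): (A; A:clear, B:clear)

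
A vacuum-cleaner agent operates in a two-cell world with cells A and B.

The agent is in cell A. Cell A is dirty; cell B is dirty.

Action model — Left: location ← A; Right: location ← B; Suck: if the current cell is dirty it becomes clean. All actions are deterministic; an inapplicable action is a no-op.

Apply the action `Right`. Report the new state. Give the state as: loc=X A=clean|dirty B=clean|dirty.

loc=B A=dirty B=dirty

start: loc=A A=dirty B=dirty
Right (#1): loc=B A=dirty B=dirty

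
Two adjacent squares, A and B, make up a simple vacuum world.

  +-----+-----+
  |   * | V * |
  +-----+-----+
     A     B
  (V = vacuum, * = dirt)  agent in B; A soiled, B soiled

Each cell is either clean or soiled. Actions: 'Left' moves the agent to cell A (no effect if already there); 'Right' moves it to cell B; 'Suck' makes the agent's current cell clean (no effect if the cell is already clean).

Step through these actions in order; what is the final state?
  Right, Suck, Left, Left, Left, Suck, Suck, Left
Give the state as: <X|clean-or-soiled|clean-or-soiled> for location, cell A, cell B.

<A|clean|clean>

t=1 Right ⇒ <B|soiled|soiled>
t=2 Suck ⇒ <B|soiled|clean>
t=3 Left ⇒ <A|soiled|clean>
t=4 Left ⇒ <A|soiled|clean>
t=5 Left ⇒ <A|soiled|clean>
t=6 Suck ⇒ <A|clean|clean>
t=7 Suck ⇒ <A|clean|clean>
t=8 Left ⇒ <A|clean|clean>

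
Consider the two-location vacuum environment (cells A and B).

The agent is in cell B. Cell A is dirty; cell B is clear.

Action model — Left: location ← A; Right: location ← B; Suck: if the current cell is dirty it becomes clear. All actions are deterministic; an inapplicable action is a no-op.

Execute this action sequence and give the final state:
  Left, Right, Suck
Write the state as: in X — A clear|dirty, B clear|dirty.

1) do Left; now in A — A dirty, B clear
2) do Right; now in B — A dirty, B clear
3) do Suck; now in B — A dirty, B clear

in B — A dirty, B clear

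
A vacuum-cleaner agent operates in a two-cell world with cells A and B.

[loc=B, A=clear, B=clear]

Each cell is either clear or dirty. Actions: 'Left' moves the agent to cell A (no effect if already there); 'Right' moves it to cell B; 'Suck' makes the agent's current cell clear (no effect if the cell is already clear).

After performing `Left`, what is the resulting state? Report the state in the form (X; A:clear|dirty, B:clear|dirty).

start: (B; A:clear, B:clear)
t=1 Left ⇒ (A; A:clear, B:clear)

(A; A:clear, B:clear)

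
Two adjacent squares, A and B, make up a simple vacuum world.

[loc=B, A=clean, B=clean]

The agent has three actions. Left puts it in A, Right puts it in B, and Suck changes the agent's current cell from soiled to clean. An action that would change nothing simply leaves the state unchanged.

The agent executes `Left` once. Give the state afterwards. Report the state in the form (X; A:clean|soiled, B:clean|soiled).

(A; A:clean, B:clean)

start: (B; A:clean, B:clean)
step 1/1 (Left): (A; A:clean, B:clean)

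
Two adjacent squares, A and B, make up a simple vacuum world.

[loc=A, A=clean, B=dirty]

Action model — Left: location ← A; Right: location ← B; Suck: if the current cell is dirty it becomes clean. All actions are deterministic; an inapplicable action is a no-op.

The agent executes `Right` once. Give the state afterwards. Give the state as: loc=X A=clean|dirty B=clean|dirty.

loc=B A=clean B=dirty

start: loc=A A=clean B=dirty
Right (#1): loc=B A=clean B=dirty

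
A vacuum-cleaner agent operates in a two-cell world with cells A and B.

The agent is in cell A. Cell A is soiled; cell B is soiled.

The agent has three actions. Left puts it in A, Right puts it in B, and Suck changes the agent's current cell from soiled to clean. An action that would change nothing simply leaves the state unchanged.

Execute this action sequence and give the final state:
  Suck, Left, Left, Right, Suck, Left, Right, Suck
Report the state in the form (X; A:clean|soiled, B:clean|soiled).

(B; A:clean, B:clean)

step 1/8 (Suck): (A; A:clean, B:soiled)
step 2/8 (Left): (A; A:clean, B:soiled)
step 3/8 (Left): (A; A:clean, B:soiled)
step 4/8 (Right): (B; A:clean, B:soiled)
step 5/8 (Suck): (B; A:clean, B:clean)
step 6/8 (Left): (A; A:clean, B:clean)
step 7/8 (Right): (B; A:clean, B:clean)
step 8/8 (Suck): (B; A:clean, B:clean)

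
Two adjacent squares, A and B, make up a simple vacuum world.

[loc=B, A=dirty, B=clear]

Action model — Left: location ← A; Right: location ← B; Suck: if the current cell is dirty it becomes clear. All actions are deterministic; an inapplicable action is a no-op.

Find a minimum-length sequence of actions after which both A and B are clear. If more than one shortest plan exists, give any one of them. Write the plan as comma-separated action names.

Left, Suck

t=1 Left ⇒ loc=A A=dirty B=clear
t=2 Suck ⇒ loc=A A=clear B=clear
min 2: go A then Suck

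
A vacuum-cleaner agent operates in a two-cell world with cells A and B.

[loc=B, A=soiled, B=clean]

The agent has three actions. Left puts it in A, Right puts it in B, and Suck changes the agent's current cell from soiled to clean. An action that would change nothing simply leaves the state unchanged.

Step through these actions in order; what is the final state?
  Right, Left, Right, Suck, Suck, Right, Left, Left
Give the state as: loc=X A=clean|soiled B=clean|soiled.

loc=A A=soiled B=clean

1. Right → loc=B A=soiled B=clean
2. Left → loc=A A=soiled B=clean
3. Right → loc=B A=soiled B=clean
4. Suck → loc=B A=soiled B=clean
5. Suck → loc=B A=soiled B=clean
6. Right → loc=B A=soiled B=clean
7. Left → loc=A A=soiled B=clean
8. Left → loc=A A=soiled B=clean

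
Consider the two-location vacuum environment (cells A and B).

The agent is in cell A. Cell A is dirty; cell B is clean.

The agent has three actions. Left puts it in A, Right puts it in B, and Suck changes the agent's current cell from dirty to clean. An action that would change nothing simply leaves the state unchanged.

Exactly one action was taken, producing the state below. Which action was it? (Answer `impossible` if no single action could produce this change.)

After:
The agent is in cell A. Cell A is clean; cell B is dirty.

impossible

try  Left: (A; A:dirty, B:clean)
try Right: (B; A:dirty, B:clean)
try  Suck: (A; A:clean, B:clean)
no single action produces the after-state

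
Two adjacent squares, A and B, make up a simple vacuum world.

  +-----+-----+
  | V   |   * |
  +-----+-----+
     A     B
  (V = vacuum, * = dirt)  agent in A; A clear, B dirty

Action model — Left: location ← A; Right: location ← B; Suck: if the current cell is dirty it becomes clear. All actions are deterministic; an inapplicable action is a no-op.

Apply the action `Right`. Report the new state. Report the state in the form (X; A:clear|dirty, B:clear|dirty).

(B; A:clear, B:dirty)

start: (A; A:clear, B:dirty)
[1] after Right: (B; A:clear, B:dirty)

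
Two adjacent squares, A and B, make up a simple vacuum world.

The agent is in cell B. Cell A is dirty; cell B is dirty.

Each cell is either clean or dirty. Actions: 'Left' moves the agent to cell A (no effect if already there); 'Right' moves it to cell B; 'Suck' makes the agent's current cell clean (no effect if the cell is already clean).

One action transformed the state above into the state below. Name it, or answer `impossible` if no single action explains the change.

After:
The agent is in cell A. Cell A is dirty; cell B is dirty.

try  Left: (A; A:dirty, B:dirty)  ← match
try Right: (B; A:dirty, B:dirty)
try  Suck: (B; A:dirty, B:clean)

Left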